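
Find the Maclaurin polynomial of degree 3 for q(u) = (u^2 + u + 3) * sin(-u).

-u^3/2 - u^2 - 3*u

Multiply each power in the prefactor through the base expansion.
[u^0] = 0;  [u^1] = -3;  [u^2] = -1;  [u^3] = -1/2.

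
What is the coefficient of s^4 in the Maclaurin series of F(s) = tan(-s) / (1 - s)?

Take the Cauchy product of the two expansions.
F(0) = 0
F′(0) = -1
F′′(0) = -2
F′′′(0) = -8
F^(4)(0) = -32

-4/3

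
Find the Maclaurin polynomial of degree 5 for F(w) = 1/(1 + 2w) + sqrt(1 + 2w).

Combine the two series term by term.

-249*w^5/8 + 123*w^4/8 - 15*w^3/2 + 7*w^2/2 - w + 2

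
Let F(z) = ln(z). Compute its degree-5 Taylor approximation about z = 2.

F(2) = ln(2)
F′(2) = 1/2
F′′(2) = -1/4
F′′′(2) = 1/4
F^(4)(2) = -3/8
F^(5)(2) = 3/4
The Taylor polynomial is Σ F^(k)(2)/k! · (z - 2)^k.

(z - 2)^5/160 - (z - 2)^4/64 + (z - 2)^3/24 - (z - 2)^2/8 + (z - 2)/2 + ln(2)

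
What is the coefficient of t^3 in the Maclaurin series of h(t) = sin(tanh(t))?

Let u equal the inner series; expand the outer function in u and truncate.
[t^0] = 0;  [t^1] = 1;  [t^2] = 0;  [t^3] = -1/2.

-1/2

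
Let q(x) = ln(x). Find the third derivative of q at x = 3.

2/27

Apply the Taylor formula c_k = f^(k)(a)/k!.
The coefficient of (x - 3)^3 in the expansion is 1/81, so q′′′(3) = 3! * (1/81) = 2/27.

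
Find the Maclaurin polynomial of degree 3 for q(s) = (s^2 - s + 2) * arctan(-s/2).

Shift and add copies of the series according to the polynomial's terms.
q(0) = 0
q′(0) = -1
q′′(0) = 1
q′′′(0) = -5/2
Then c_k = q^(k)(0)/k! gives each Taylor coefficient.

-5*s^3/12 + s^2/2 - s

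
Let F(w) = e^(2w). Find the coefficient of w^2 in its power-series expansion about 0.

2

[w^0] = 1;  [w^1] = 2;  [w^2] = 2.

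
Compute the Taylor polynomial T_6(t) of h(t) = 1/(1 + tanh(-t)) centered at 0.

Plug the Maclaurin series of the inner function into that of the outer and collect terms.
h(0) = 1
h′(0) = 1
h′′(0) = 2
h′′′(0) = 4
h^(4)(0) = 8
h^(5)(0) = 16
h^(6)(0) = 32
Then c_k = h^(k)(0)/k! gives each Taylor coefficient.

2*t^6/45 + 2*t^5/15 + t^4/3 + 2*t^3/3 + t^2 + t + 1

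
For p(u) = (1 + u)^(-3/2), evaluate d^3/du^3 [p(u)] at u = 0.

The coefficient of u^3 in the expansion is -35/16, so p′′′(0) = 3! * (-35/16) = -105/8.

-105/8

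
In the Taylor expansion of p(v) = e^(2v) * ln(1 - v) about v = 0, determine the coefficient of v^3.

Multiply the two series term by term and collect like powers.
p(0) = 0
p′(0) = -1
p′′(0) = -5
p′′′(0) = -20

-10/3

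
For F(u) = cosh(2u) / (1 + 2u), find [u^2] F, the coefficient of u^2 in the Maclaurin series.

6

Take the Cauchy product of the two expansions.
F(0) = 1
F′(0) = -2
F′′(0) = 12
Dividing each by k! gives the coefficients c_0, ..., c_2.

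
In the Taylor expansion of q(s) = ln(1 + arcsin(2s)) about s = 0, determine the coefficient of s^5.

Let u equal the inner series; expand the outer function in u and truncate.
[s^0] = 0;  [s^1] = 2;  [s^2] = -2;  [s^3] = 4;  [s^4] = -20/3;  [s^5] = 212/15.

212/15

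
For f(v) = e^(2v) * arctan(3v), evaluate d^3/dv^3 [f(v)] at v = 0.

Expand each factor separately, then convolve coefficients.
From the series, [v^3] f = -3; multiply by 3! = 6 to get -18.

-18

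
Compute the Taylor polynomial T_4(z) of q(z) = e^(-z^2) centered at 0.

Use the known series and substitute for the argument.
[z^0] = 1;  [z^1] = 0;  [z^2] = -1;  [z^3] = 0;  [z^4] = 1/2.

z^4/2 - z^2 + 1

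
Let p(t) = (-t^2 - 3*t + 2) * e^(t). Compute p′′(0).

-6

Shift and add copies of the series according to the polynomial's terms.
The coefficient of t^2 in the expansion is -3, so p′′(0) = 2! * (-3) = -6.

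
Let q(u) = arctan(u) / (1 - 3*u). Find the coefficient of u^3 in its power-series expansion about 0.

Use 1/(1 - r) = Σ r^k on the denominator, then take the Cauchy product.
q(0) = 0
q′(0) = 1
q′′(0) = 6
q′′′(0) = 52
So c_3 = q′′′(0)/3! = 26/3.

26/3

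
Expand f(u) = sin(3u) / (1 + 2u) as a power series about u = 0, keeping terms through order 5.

Write out both Maclaurin series and multiply, keeping only the needed powers.
f(0) = 0
f′(0) = 3
f′′(0) = -12
f′′′(0) = 45
f^(4)(0) = -360
f^(5)(0) = 3843

1281*u^5/40 - 15*u^4 + 15*u^3/2 - 6*u^2 + 3*u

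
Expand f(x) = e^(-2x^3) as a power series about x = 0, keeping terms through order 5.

f(0) = 1
f′(0) = 0
f′′(0) = 0
f′′′(0) = -12
f^(4)(0) = 0
f^(5)(0) = 0
The Taylor polynomial is Σ f^(k)(0)/k! · x^k.

1 - 2*x^3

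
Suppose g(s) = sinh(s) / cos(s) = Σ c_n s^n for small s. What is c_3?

2/3

Invert the denominator's series and multiply.
[s^0] = 0;  [s^1] = 1;  [s^2] = 0;  [s^3] = 2/3.
So c_3 = g′′′(0)/3! = 2/3.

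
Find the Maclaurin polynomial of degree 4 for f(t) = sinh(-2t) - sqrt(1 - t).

Combine the two series term by term.
f(0) = -1
f′(0) = -3/2
f′′(0) = 1/4
f′′′(0) = -61/8
f^(4)(0) = 15/16
The Taylor polynomial is Σ f^(k)(0)/k! · t^k.

5*t^4/128 - 61*t^3/48 + t^2/8 - 3*t/2 - 1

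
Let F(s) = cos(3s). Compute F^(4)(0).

The coefficient of s^4 in the expansion is 27/8, so F^(4)(0) = 4! * (27/8) = 81.

81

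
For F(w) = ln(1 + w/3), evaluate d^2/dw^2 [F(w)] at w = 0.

-1/9

The coefficient of w^2 in the expansion is -1/18, so F′′(0) = 2! * (-1/18) = -1/9.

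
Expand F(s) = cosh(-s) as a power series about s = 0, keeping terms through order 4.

s^4/24 + s^2/2 + 1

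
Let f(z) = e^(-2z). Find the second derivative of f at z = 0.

From the series, [z^2] f = 2; multiply by 2! = 2 to get 4.

4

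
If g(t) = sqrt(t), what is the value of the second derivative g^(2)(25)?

The coefficient of (t - 25)^2 in the expansion is -1/1000, so g′′(25) = 2! * (-1/1000) = -1/500.

-1/500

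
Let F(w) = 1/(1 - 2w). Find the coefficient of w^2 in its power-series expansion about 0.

F(0) = 1
F′(0) = 2
F′′(0) = 8
So c_2 = F′′(0)/2! = 4.

4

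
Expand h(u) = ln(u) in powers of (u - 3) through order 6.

-(u - 3)^6/4374 + (u - 3)^5/1215 - (u - 3)^4/324 + (u - 3)^3/81 - (u - 3)^2/18 + (u - 3)/3 + ln(3)

[(u - 3)^0] = ln(3);  [(u - 3)^1] = 1/3;  [(u - 3)^2] = -1/18;  [(u - 3)^3] = 1/81;  [(u - 3)^4] = -1/324;  [(u - 3)^5] = 1/1215;  [(u - 3)^6] = -1/4374.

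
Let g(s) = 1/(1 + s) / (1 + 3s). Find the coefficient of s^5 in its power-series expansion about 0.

-364

Multiply the two series term by term and collect like powers.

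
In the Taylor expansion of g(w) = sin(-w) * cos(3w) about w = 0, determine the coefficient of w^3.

14/3

Expand each factor separately, then convolve coefficients.
g(0) = 0
g′(0) = -1
g′′(0) = 0
g′′′(0) = 28
So c_3 = g′′′(0)/3! = 14/3.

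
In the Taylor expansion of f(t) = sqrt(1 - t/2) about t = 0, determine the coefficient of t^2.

-1/32

Compute the successive derivatives at the expansion point and divide by k!.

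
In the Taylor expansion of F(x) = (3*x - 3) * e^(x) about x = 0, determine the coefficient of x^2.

3/2

Distribute the polynomial across the series and collect like powers.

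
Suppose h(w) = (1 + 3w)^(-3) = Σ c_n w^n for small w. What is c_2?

54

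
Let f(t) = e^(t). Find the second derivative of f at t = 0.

The coefficient of t^2 in the expansion is 1/2, so f′′(0) = 2! * (1/2) = 1.

1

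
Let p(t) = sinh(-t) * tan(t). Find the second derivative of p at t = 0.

Multiply the two series term by term and collect like powers.
The coefficient of t^2 in the expansion is -1, so p′′(0) = 2! * (-1) = -2.

-2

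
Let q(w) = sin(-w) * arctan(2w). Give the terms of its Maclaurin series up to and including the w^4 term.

3*w^4 - 2*w^2

Write out both Maclaurin series and multiply, keeping only the needed powers.
q(0) = 0
q′(0) = 0
q′′(0) = -4
q′′′(0) = 0
q^(4)(0) = 72
The Taylor polynomial is Σ q^(k)(0)/k! · w^k.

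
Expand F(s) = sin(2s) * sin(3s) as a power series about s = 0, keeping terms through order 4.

-13*s^4 + 6*s^2

Expand each factor separately, then convolve coefficients.
F(0) = 0
F′(0) = 0
F′′(0) = 12
F′′′(0) = 0
F^(4)(0) = -312
Then c_k = F^(k)(0)/k! gives each Taylor coefficient.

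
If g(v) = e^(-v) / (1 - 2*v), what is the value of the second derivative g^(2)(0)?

Use 1/(1 - r) = Σ r^k on the denominator, then take the Cauchy product.
The coefficient of v^2 in the expansion is 5/2, so g′′(0) = 2! * (5/2) = 5.

5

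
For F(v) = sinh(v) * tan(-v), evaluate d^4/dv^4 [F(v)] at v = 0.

-12

Expand each factor separately, then convolve coefficients.
The coefficient of v^4 in the expansion is -1/2, so F^(4)(0) = 4! * (-1/2) = -12.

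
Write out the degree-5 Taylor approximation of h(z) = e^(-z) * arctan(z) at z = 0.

Write out both Maclaurin series and multiply, keeping only the needed powers.
[z^0] = 0;  [z^1] = 1;  [z^2] = -1;  [z^3] = 1/6;  [z^4] = 1/6;  [z^5] = 3/40.

3*z^5/40 + z^4/6 + z^3/6 - z^2 + z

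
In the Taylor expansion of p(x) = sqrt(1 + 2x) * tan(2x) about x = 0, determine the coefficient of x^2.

Take the Cauchy product of the two expansions.
p(0) = 0
p′(0) = 2
p′′(0) = 4
So c_2 = p′′(0)/2! = 2.

2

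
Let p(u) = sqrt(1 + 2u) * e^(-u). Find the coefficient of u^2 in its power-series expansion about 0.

-1

Write out both Maclaurin series and multiply, keeping only the needed powers.
p(0) = 1
p′(0) = 0
p′′(0) = -2
So c_2 = p′′(0)/2! = -1.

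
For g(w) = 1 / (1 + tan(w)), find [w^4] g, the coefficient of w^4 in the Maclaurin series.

5/3

Write 1/(1+u) = 1 - u + u^2 - u^3 + ... and substitute the series for u.
[w^0] = 1;  [w^1] = -1;  [w^2] = 1;  [w^3] = -4/3;  [w^4] = 5/3.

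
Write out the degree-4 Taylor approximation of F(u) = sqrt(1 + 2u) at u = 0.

-5*u^4/8 + u^3/2 - u^2/2 + u + 1

Compute the successive derivatives at the expansion point and divide by k!.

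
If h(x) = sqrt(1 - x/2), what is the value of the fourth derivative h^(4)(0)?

The coefficient of x^4 in the expansion is -5/2048, so h^(4)(0) = 4! * (-5/2048) = -15/256.

-15/256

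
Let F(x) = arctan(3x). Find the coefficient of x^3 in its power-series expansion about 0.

-9

c_3 = F′′′(0)/3! = -9.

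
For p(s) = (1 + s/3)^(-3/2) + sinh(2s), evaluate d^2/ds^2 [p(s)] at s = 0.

5/12

Combine the two series term by term.
From the series, [s^2] p = 5/24; multiply by 2! = 2 to get 5/12.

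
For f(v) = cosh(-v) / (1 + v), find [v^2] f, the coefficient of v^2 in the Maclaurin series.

3/2

Write out both Maclaurin series and multiply, keeping only the needed powers.
So c_2 = f′′(0)/2! = 3/2.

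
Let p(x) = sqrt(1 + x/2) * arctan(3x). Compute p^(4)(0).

-855/16

Write out both Maclaurin series and multiply, keeping only the needed powers.
The coefficient of x^4 in the expansion is -285/128, so p^(4)(0) = 4! * (-285/128) = -855/16.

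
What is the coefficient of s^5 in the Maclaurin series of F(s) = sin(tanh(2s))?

148/15

Let u equal the inner series; expand the outer function in u and truncate.
F(0) = 0
F′(0) = 2
F′′(0) = 0
F′′′(0) = -24
F^(4)(0) = 0
F^(5)(0) = 1184
Dividing each by k! gives the coefficients c_0, ..., c_5.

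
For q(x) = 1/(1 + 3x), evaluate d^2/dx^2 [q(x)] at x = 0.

Use the known series and substitute for the argument.
The coefficient of x^2 in the expansion is 9, so q′′(0) = 2! * (9) = 18.

18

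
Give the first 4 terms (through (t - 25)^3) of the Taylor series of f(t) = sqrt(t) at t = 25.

(t - 25)^3/50000 - (t - 25)^2/1000 + (t - 25)/10 + 5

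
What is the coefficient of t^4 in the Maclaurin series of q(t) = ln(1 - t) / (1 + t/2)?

-1/12

Expand each factor separately, then convolve coefficients.
q(0) = 0
q′(0) = -1
q′′(0) = 0
q′′′(0) = -2
q^(4)(0) = -2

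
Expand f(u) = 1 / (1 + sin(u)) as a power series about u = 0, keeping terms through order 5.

Write 1/(1+u) = 1 - u + u^2 - u^3 + ... and substitute the series for u.
[u^0] = 1;  [u^1] = -1;  [u^2] = 1;  [u^3] = -5/6;  [u^4] = 2/3;  [u^5] = -61/120.

-61*u^5/120 + 2*u^4/3 - 5*u^3/6 + u^2 - u + 1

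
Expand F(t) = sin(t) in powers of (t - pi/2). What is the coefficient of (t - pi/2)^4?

[(t - pi/2)^0] = 1;  [(t - pi/2)^1] = 0;  [(t - pi/2)^2] = -1/2;  [(t - pi/2)^3] = 0;  [(t - pi/2)^4] = 1/24.

1/24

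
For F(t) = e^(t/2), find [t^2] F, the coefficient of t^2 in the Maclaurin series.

1/8

[t^0] = 1;  [t^1] = 1/2;  [t^2] = 1/8.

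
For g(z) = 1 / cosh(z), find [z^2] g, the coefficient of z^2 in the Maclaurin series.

-1/2

Divide the numerator series by the denominator series (power-series long division).
g(0) = 1
g′(0) = 0
g′′(0) = -1
So c_2 = g′′(0)/2! = -1/2.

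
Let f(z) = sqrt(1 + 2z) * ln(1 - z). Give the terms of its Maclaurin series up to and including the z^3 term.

Expand each factor separately, then convolve coefficients.
f(0) = 0
f′(0) = -1
f′′(0) = -3
f′′′(0) = -2

-z^3/3 - 3*z^2/2 - z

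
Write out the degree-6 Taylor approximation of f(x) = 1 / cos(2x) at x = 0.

Invert the denominator's series and multiply.
f(0) = 1
f′(0) = 0
f′′(0) = 4
f′′′(0) = 0
f^(4)(0) = 80
f^(5)(0) = 0
f^(6)(0) = 3904
Then c_k = f^(k)(0)/k! gives each Taylor coefficient.

244*x^6/45 + 10*x^4/3 + 2*x^2 + 1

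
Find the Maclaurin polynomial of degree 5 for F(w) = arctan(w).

w^5/5 - w^3/3 + w

Differentiate repeatedly and evaluate at the center.
F(0) = 0
F′(0) = 1
F′′(0) = 0
F′′′(0) = -2
F^(4)(0) = 0
F^(5)(0) = 24
Dividing each by k! gives the coefficients c_0, ..., c_5.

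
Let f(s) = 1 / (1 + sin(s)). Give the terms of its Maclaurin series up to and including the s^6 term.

17*s^6/45 - 61*s^5/120 + 2*s^4/3 - 5*s^3/6 + s^2 - s + 1

Expand as Σ (-1)^k u^k with u equal to the inner function's series.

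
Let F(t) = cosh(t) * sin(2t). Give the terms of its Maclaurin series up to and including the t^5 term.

-19*t^5/60 - t^3/3 + 2*t

Expand each factor separately, then convolve coefficients.
F(0) = 0
F′(0) = 2
F′′(0) = 0
F′′′(0) = -2
F^(4)(0) = 0
F^(5)(0) = -38
Then c_k = F^(k)(0)/k! gives each Taylor coefficient.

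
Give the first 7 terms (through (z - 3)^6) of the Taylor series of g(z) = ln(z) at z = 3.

Apply the Taylor formula c_k = f^(k)(a)/k!.
[(z - 3)^0] = ln(3);  [(z - 3)^1] = 1/3;  [(z - 3)^2] = -1/18;  [(z - 3)^3] = 1/81;  [(z - 3)^4] = -1/324;  [(z - 3)^5] = 1/1215;  [(z - 3)^6] = -1/4374.

-(z - 3)^6/4374 + (z - 3)^5/1215 - (z - 3)^4/324 + (z - 3)^3/81 - (z - 3)^2/18 + (z - 3)/3 + ln(3)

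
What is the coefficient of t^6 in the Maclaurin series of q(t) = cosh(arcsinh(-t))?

Let u equal the inner series; expand the outer function in u and truncate.
[t^0] = 1;  [t^1] = 0;  [t^2] = 1/2;  [t^3] = 0;  [t^4] = -1/8;  [t^5] = 0;  [t^6] = 1/16.

1/16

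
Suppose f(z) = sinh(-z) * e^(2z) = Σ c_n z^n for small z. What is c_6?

Write out both Maclaurin series and multiply, keeping only the needed powers.
[z^0] = 0;  [z^1] = -1;  [z^2] = -2;  [z^3] = -13/6;  [z^4] = -5/3;  [z^5] = -121/120;  [z^6] = -91/180.

-91/180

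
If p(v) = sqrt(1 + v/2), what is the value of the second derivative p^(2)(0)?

From the series, [v^2] p = -1/32; multiply by 2! = 2 to get -1/16.

-1/16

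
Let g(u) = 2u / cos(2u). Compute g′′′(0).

Write the quotient as an unknown series and match coefficients against numerator = denominator · series.
From the series, [u^3] g = 4; multiply by 3! = 6 to get 24.

24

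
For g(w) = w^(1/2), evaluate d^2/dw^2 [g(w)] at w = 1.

-1/4

Compute the successive derivatives at the expansion point and divide by k!.
From the series, [(w - 1)^2] g = -1/8; multiply by 2! = 2 to get -1/4.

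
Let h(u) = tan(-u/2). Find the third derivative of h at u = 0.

The coefficient of u^3 in the expansion is -1/24, so h′′′(0) = 3! * (-1/24) = -1/4.

-1/4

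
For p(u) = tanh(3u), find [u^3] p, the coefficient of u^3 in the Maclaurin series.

p(0) = 0
p′(0) = 3
p′′(0) = 0
p′′′(0) = -54

-9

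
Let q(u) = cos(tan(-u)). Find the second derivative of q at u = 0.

-1

Substitute the inner expansion into the outer series and collect powers.
From the series, [u^2] q = -1/2; multiply by 2! = 2 to get -1.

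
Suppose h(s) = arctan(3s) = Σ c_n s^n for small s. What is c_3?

[s^0] = 0;  [s^1] = 3;  [s^2] = 0;  [s^3] = -9.

-9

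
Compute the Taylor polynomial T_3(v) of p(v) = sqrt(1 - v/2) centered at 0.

-v^3/128 - v^2/32 - v/4 + 1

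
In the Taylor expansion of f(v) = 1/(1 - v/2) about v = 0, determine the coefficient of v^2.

1/4

f(0) = 1
f′(0) = 1/2
f′′(0) = 1/2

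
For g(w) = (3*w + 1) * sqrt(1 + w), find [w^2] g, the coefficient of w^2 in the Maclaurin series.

11/8

Multiply each power in the prefactor through the base expansion.
g(0) = 1
g′(0) = 7/2
g′′(0) = 11/4
So c_2 = g′′(0)/2! = 11/8.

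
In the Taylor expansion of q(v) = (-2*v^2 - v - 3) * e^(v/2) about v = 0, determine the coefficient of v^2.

Shift and add copies of the series according to the polynomial's terms.
q(0) = -3
q′(0) = -5/2
q′′(0) = -23/4
So c_2 = q′′(0)/2! = -23/8.

-23/8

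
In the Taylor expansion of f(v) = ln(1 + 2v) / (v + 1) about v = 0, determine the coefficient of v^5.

Use 1/(1 - r) = Σ r^k on the denominator, then take the Cauchy product.
[v^0] = 0;  [v^1] = 2;  [v^2] = -4;  [v^3] = 20/3;  [v^4] = -32/3;  [v^5] = 256/15.
So c_5 = f^(5)(0)/5! = 256/15.

256/15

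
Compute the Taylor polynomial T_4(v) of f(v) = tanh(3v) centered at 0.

-9*v^3 + 3*v

Apply the Taylor formula c_k = f^(k)(a)/k!.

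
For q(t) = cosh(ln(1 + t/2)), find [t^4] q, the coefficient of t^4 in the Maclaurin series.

1/32

Let u equal the inner series; expand the outer function in u and truncate.
[t^0] = 1;  [t^1] = 0;  [t^2] = 1/8;  [t^3] = -1/16;  [t^4] = 1/32.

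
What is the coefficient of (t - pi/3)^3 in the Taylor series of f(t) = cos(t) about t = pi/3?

sqrt(3)/12

c_3 = f′′′(pi/3)/3! = sqrt(3)/12.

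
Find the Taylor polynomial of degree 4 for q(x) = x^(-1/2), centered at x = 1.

[(x - 1)^0] = 1;  [(x - 1)^1] = -1/2;  [(x - 1)^2] = 3/8;  [(x - 1)^3] = -5/16;  [(x - 1)^4] = 35/128.

35*(x - 1)^4/128 - 5*(x - 1)^3/16 + 3*(x - 1)^2/8 - (x - 1)/2 + 1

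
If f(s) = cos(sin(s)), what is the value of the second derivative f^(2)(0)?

-1

Plug the Maclaurin series of the inner function into that of the outer and collect terms.
From the series, [s^2] f = -1/2; multiply by 2! = 2 to get -1.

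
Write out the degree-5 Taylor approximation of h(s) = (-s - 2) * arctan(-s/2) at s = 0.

Multiply each power in the prefactor through the base expansion.
[s^0] = 0;  [s^1] = 1;  [s^2] = 1/2;  [s^3] = -1/12;  [s^4] = -1/24;  [s^5] = 1/80.

s^5/80 - s^4/24 - s^3/12 + s^2/2 + s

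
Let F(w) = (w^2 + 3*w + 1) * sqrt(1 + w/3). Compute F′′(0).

Distribute the polynomial across the series and collect like powers.
The coefficient of w^2 in the expansion is 107/72, so F′′(0) = 2! * (107/72) = 107/36.

107/36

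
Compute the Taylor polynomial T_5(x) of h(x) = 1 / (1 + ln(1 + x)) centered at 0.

Use the geometric series for the reciprocal, then substitute.

-347*x^5/60 + 11*x^4/3 - 7*x^3/3 + 3*x^2/2 - x + 1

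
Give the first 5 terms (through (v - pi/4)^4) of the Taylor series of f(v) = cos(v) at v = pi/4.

sqrt(2)*(v - pi/4)^4/48 + sqrt(2)*(v - pi/4)^3/12 - sqrt(2)*(v - pi/4)^2/4 - sqrt(2)*(v - pi/4)/2 + sqrt(2)/2

f(pi/4) = sqrt(2)/2
f′(pi/4) = -sqrt(2)/2
f′′(pi/4) = -sqrt(2)/2
f′′′(pi/4) = sqrt(2)/2
f^(4)(pi/4) = sqrt(2)/2
Dividing each by k! gives the coefficients c_0, ..., c_4.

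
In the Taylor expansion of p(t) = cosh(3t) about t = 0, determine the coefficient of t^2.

9/2

Differentiate repeatedly and evaluate at the center.
p(0) = 1
p′(0) = 0
p′′(0) = 9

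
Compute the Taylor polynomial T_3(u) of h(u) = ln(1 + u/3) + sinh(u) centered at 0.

Add the two expansions coefficient-wise.

29*u^3/162 - u^2/18 + 4*u/3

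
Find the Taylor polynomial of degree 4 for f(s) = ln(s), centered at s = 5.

f(5) = ln(5)
f′(5) = 1/5
f′′(5) = -1/25
f′′′(5) = 2/125
f^(4)(5) = -6/625
The Taylor polynomial is Σ f^(k)(5)/k! · (s - 5)^k.

-(s - 5)^4/2500 + (s - 5)^3/375 - (s - 5)^2/50 + (s - 5)/5 + ln(5)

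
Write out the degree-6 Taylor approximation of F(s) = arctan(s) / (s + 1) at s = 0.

-13*s^6/15 + 13*s^5/15 - 2*s^4/3 + 2*s^3/3 - s^2 + s

Use 1/(1 - r) = Σ r^k on the denominator, then take the Cauchy product.
F(0) = 0
F′(0) = 1
F′′(0) = -2
F′′′(0) = 4
F^(4)(0) = -16
F^(5)(0) = 104
F^(6)(0) = -624
Dividing each by k! gives the coefficients c_0, ..., c_6.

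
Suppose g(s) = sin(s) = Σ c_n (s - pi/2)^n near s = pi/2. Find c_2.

Use the known series and substitute for the argument.
[(s - pi/2)^0] = 1;  [(s - pi/2)^1] = 0;  [(s - pi/2)^2] = -1/2.
So c_2 = g′′(pi/2)/2! = -1/2.

-1/2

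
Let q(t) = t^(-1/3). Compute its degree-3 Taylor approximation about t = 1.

-14*(t - 1)^3/81 + 2*(t - 1)^2/9 - (t - 1)/3 + 1

Apply the Taylor formula c_k = f^(k)(a)/k!.
q(1) = 1
q′(1) = -1/3
q′′(1) = 4/9
q′′′(1) = -28/27
Dividing each by k! gives the coefficients c_0, ..., c_3.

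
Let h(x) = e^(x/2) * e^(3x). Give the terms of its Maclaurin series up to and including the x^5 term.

Expand each factor separately, then convolve coefficients.

16807*x^5/3840 + 2401*x^4/384 + 343*x^3/48 + 49*x^2/8 + 7*x/2 + 1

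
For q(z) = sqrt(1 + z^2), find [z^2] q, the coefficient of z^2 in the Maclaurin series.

1/2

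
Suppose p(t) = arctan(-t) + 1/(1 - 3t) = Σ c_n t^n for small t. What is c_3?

82/3

Add the two expansions coefficient-wise.
p(0) = 1
p′(0) = 2
p′′(0) = 18
p′′′(0) = 164
The Taylor polynomial is Σ p^(k)(0)/k! · t^k.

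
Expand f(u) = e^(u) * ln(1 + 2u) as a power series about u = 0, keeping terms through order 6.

Multiply the two series term by term and collect like powers.
[u^0] = 0;  [u^1] = 2;  [u^2] = 0;  [u^3] = 5/3;  [u^4] = -2;  [u^5] = 209/60;  [u^6] = -53/9.

-53*u^6/9 + 209*u^5/60 - 2*u^4 + 5*u^3/3 + 2*u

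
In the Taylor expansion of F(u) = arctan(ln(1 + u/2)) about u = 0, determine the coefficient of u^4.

1/64

Compose series: expand the inner function first, then feed it into the outer expansion.
F(0) = 0
F′(0) = 1/2
F′′(0) = -1/4
F′′′(0) = 0
F^(4)(0) = 3/8
So c_4 = F^(4)(0)/4! = 1/64.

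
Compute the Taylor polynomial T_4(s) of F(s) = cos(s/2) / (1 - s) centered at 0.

337*s^4/384 + 7*s^3/8 + 7*s^2/8 + s + 1

Write out both Maclaurin series and multiply, keeping only the needed powers.
[s^0] = 1;  [s^1] = 1;  [s^2] = 7/8;  [s^3] = 7/8;  [s^4] = 337/384.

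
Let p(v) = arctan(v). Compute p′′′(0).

From the series, [v^3] p = -1/3; multiply by 3! = 6 to get -2.

-2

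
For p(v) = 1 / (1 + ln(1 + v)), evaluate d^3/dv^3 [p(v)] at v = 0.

Write 1/(1+u) = 1 - u + u^2 - u^3 + ... and substitute the series for u.
The coefficient of v^3 in the expansion is -7/3, so p′′′(0) = 3! * (-7/3) = -14.

-14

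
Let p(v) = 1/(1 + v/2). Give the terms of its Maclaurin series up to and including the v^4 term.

v^4/16 - v^3/8 + v^2/4 - v/2 + 1

p(0) = 1
p′(0) = -1/2
p′′(0) = 1/2
p′′′(0) = -3/4
p^(4)(0) = 3/2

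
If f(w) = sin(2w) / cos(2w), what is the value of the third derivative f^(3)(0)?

16

Invert the denominator's series and multiply.
The coefficient of w^3 in the expansion is 8/3, so f′′′(0) = 3! * (8/3) = 16.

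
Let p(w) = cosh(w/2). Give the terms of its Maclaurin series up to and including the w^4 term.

p(0) = 1
p′(0) = 0
p′′(0) = 1/4
p′′′(0) = 0
p^(4)(0) = 1/16

w^4/384 + w^2/8 + 1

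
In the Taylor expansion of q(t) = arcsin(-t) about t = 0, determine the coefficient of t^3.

q(0) = 0
q′(0) = -1
q′′(0) = 0
q′′′(0) = -1
So c_3 = q′′′(0)/3! = -1/6.

-1/6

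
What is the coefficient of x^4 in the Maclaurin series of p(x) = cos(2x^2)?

-2

p(0) = 1
p′(0) = 0
p′′(0) = 0
p′′′(0) = 0
p^(4)(0) = -48
Then c_k = p^(k)(0)/k! gives each Taylor coefficient.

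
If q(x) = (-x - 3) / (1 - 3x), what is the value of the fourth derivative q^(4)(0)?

-6480

Distribute the polynomial across the series and collect like powers.
From the series, [x^4] q = -270; multiply by 4! = 24 to get -6480.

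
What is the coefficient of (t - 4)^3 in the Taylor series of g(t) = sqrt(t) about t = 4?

Differentiate repeatedly and evaluate at the center.
[(t - 4)^0] = 2;  [(t - 4)^1] = 1/4;  [(t - 4)^2] = -1/64;  [(t - 4)^3] = 1/512.
So c_3 = g′′′(4)/3! = 1/512.

1/512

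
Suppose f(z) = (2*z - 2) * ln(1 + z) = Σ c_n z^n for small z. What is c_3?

Distribute the polynomial across the series and collect like powers.
f(0) = 0
f′(0) = -2
f′′(0) = 6
f′′′(0) = -10
So c_3 = f′′′(0)/3! = -5/3.

-5/3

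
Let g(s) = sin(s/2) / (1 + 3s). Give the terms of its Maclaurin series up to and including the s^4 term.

Take the Cauchy product of the two expansions.

-215*s^4/16 + 215*s^3/48 - 3*s^2/2 + s/2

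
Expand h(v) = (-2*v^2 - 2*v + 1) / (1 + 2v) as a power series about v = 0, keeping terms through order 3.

-12*v^3 + 6*v^2 - 4*v + 1

Multiply each power in the prefactor through the base expansion.
h(0) = 1
h′(0) = -4
h′′(0) = 12
h′′′(0) = -72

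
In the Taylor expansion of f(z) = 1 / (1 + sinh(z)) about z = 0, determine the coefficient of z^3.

Write 1/(1+u) = 1 - u + u^2 - u^3 + ... and substitute the series for u.
f(0) = 1
f′(0) = -1
f′′(0) = 2
f′′′(0) = -7
So c_3 = f′′′(0)/3! = -7/6.

-7/6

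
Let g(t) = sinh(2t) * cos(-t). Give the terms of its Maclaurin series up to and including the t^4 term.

Take the Cauchy product of the two expansions.
g(0) = 0
g′(0) = 2
g′′(0) = 0
g′′′(0) = 2
g^(4)(0) = 0

t^3/3 + 2*t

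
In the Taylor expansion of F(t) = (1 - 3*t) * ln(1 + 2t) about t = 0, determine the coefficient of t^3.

26/3

Distribute the polynomial across the series and collect like powers.
[t^0] = 0;  [t^1] = 2;  [t^2] = -8;  [t^3] = 26/3.
So c_3 = F′′′(0)/3! = 26/3.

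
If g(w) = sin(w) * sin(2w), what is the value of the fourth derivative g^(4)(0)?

Take the Cauchy product of the two expansions.
The coefficient of w^4 in the expansion is -5/3, so g^(4)(0) = 4! * (-5/3) = -40.

-40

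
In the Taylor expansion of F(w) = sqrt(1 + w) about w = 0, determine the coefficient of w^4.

Differentiate repeatedly and evaluate at the center.
[w^0] = 1;  [w^1] = 1/2;  [w^2] = -1/8;  [w^3] = 1/16;  [w^4] = -5/128.
So c_4 = F^(4)(0)/4! = -5/128.

-5/128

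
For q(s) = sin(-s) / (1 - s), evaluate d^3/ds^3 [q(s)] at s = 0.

-5

Multiply the numerator's expansion by the denominator's geometric series.
From the series, [s^3] q = -5/6; multiply by 3! = 6 to get -5.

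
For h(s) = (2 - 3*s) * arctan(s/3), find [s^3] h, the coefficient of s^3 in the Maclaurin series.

-2/81

Shift and add copies of the series according to the polynomial's terms.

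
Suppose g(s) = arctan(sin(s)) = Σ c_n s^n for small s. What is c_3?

-1/2

Substitute the inner expansion into the outer series and collect powers.
g(0) = 0
g′(0) = 1
g′′(0) = 0
g′′′(0) = -3
Then c_k = g^(k)(0)/k! gives each Taylor coefficient.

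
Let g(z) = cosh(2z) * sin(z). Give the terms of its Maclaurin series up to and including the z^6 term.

Write out both Maclaurin series and multiply, keeping only the needed powers.

41*z^5/120 + 11*z^3/6 + z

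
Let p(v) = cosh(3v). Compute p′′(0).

9

Differentiate repeatedly and evaluate at the center.
From the series, [v^2] p = 9/2; multiply by 2! = 2 to get 9.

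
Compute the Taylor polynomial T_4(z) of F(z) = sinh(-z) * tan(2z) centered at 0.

Take the Cauchy product of the two expansions.

-3*z^4 - 2*z^2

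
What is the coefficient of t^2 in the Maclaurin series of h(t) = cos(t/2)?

[t^0] = 1;  [t^1] = 0;  [t^2] = -1/8.
So c_2 = h′′(0)/2! = -1/8.

-1/8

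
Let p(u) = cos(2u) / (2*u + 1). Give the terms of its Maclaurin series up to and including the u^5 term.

Multiply the numerator's expansion by the denominator's geometric series.
[u^0] = 1;  [u^1] = -2;  [u^2] = 2;  [u^3] = -4;  [u^4] = 26/3;  [u^5] = -52/3.

-52*u^5/3 + 26*u^4/3 - 4*u^3 + 2*u^2 - 2*u + 1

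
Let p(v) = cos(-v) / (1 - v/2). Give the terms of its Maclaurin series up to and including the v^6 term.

-19*v^6/2880 - v^5/96 - v^4/48 - v^3/8 - v^2/4 + v/2 + 1

Expand each factor separately, then convolve coefficients.
p(0) = 1
p′(0) = 1/2
p′′(0) = -1/2
p′′′(0) = -3/4
p^(4)(0) = -1/2
p^(5)(0) = -5/4
p^(6)(0) = -19/4
Dividing each by k! gives the coefficients c_0, ..., c_6.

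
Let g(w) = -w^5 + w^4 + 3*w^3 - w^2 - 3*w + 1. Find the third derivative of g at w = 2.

-174

The coefficient of (w - 2)^3 in the expansion is -29, so g′′′(2) = 3! * (-29) = -174.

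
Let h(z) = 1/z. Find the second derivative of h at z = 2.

From the series, [(z - 2)^2] h = 1/8; multiply by 2! = 2 to get 1/4.

1/4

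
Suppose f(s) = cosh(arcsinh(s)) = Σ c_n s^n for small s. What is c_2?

Let u equal the inner series; expand the outer function in u and truncate.
f(0) = 1
f′(0) = 0
f′′(0) = 1
So c_2 = f′′(0)/2! = 1/2.

1/2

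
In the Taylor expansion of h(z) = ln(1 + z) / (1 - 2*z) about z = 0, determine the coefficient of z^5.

391/30

Use 1/(1 - r) = Σ r^k on the denominator, then take the Cauchy product.
h(0) = 0
h′(0) = 1
h′′(0) = 3
h′′′(0) = 20
h^(4)(0) = 154
h^(5)(0) = 1564
Then c_k = h^(k)(0)/k! gives each Taylor coefficient.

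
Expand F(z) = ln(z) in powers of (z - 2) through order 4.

Use the known series and substitute for the argument.
F(2) = ln(2)
F′(2) = 1/2
F′′(2) = -1/4
F′′′(2) = 1/4
F^(4)(2) = -3/8

-(z - 2)^4/64 + (z - 2)^3/24 - (z - 2)^2/8 + (z - 2)/2 + ln(2)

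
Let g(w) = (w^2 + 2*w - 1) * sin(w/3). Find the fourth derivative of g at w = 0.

Shift and add copies of the series according to the polynomial's terms.
The coefficient of w^4 in the expansion is -1/81, so g^(4)(0) = 4! * (-1/81) = -8/27.

-8/27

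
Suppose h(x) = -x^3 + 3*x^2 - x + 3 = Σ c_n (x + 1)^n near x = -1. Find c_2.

6

h(-1) = 8
h′(-1) = -10
h′′(-1) = 12
Dividing each by k! gives the coefficients c_0, ..., c_2.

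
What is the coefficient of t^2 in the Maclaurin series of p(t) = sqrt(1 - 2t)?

Differentiate repeatedly and evaluate at the center.
p(0) = 1
p′(0) = -1
p′′(0) = -1
Dividing each by k! gives the coefficients c_0, ..., c_2.

-1/2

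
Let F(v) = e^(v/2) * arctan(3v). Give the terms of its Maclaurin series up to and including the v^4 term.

-71*v^4/16 - 69*v^3/8 + 3*v^2/2 + 3*v

Multiply the two series term by term and collect like powers.
F(0) = 0
F′(0) = 3
F′′(0) = 3
F′′′(0) = -207/4
F^(4)(0) = -213/2
The Taylor polynomial is Σ F^(k)(0)/k! · v^k.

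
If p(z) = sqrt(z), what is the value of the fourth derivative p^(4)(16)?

-15/262144

The coefficient of (z - 16)^4 in the expansion is -5/2097152, so p^(4)(16) = 4! * (-5/2097152) = -15/262144.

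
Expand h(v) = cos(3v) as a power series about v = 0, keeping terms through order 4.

27*v^4/8 - 9*v^2/2 + 1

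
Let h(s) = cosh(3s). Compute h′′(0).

The coefficient of s^2 in the expansion is 9/2, so h′′(0) = 2! * (9/2) = 9.

9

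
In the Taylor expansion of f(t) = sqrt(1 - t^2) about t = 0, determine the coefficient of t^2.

-1/2

f(0) = 1
f′(0) = 0
f′′(0) = -1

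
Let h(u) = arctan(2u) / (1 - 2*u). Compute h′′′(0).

32

Use 1/(1 - r) = Σ r^k on the denominator, then take the Cauchy product.
The coefficient of u^3 in the expansion is 16/3, so h′′′(0) = 3! * (16/3) = 32.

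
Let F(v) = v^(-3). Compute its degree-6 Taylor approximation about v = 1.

28*(v - 1)^6 - 21*(v - 1)^5 + 15*(v - 1)^4 - 10*(v - 1)^3 + 6*(v - 1)^2 - 3*(v - 1) + 1

F(1) = 1
F′(1) = -3
F′′(1) = 12
F′′′(1) = -60
F^(4)(1) = 360
F^(5)(1) = -2520
F^(6)(1) = 20160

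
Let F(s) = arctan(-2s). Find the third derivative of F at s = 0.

16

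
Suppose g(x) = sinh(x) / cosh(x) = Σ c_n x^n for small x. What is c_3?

Divide the numerator series by the denominator series (power-series long division).
g(0) = 0
g′(0) = 1
g′′(0) = 0
g′′′(0) = -2
So c_3 = g′′′(0)/3! = -1/3.

-1/3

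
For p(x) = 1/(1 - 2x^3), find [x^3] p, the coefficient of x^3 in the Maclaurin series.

p(0) = 1
p′(0) = 0
p′′(0) = 0
p′′′(0) = 12

2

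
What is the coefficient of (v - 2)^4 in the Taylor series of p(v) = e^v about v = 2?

e^(2)/24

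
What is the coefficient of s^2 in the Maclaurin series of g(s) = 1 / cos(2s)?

Invert the denominator's series and multiply.
g(0) = 1
g′(0) = 0
g′′(0) = 4
Then c_k = g^(k)(0)/k! gives each Taylor coefficient.

2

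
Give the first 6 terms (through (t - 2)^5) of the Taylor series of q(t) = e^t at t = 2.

Differentiate repeatedly and evaluate at the center.
q(2) = e^(2)
q′(2) = e^(2)
q′′(2) = e^(2)
q′′′(2) = e^(2)
q^(4)(2) = e^(2)
q^(5)(2) = e^(2)
Then c_k = q^(k)(2)/k! gives each Taylor coefficient.

(t - 2)^5*e^(2)/120 + (t - 2)^4*e^(2)/24 + (t - 2)^3*e^(2)/6 + (t - 2)^2*e^(2)/2 + (t - 2)*e^(2) + e^(2)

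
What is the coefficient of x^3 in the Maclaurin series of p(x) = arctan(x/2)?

Use the known series and substitute for the argument.
So c_3 = p′′′(0)/3! = -1/24.

-1/24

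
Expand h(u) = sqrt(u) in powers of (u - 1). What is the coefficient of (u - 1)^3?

1/16

c_3 = h′′′(1)/3! = 1/16.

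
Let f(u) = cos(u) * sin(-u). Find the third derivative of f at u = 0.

4

Take the Cauchy product of the two expansions.
From the series, [u^3] f = 2/3; multiply by 3! = 6 to get 4.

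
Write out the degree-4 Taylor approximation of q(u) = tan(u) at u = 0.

u^3/3 + u

Compute the successive derivatives at the expansion point and divide by k!.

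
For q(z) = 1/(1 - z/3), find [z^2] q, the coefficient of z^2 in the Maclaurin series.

c_2 = q′′(0)/2! = 1/9.

1/9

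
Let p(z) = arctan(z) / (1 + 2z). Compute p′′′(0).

22

Take the Cauchy product of the two expansions.
The coefficient of z^3 in the expansion is 11/3, so p′′′(0) = 3! * (11/3) = 22.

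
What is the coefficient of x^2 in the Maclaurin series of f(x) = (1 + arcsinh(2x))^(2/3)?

Compose series: expand the inner function first, then feed it into the outer expansion.
f(0) = 1
f′(0) = 4/3
f′′(0) = -8/9
So c_2 = f′′(0)/2! = -4/9.

-4/9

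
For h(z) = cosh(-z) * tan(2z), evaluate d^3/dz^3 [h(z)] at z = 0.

22

Multiply the two series term by term and collect like powers.
From the series, [z^3] h = 11/3; multiply by 3! = 6 to get 22.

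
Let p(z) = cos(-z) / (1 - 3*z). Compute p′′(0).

Use 1/(1 - r) = Σ r^k on the denominator, then take the Cauchy product.
From the series, [z^2] p = 17/2; multiply by 2! = 2 to get 17.

17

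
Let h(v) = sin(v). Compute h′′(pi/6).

From the series, [(v - pi/6)^2] h = -1/4; multiply by 2! = 2 to get -1/2.

-1/2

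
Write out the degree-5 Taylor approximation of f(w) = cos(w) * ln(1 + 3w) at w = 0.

Take the Cauchy product of the two expansions.
f(0) = 0
f′(0) = 3
f′′(0) = -9
f′′′(0) = 45
f^(4)(0) = -432
f^(5)(0) = 5307

1769*w^5/40 - 18*w^4 + 15*w^3/2 - 9*w^2/2 + 3*w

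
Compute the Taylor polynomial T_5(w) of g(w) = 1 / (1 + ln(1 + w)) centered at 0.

Write 1/(1+u) = 1 - u + u^2 - u^3 + ... and substitute the series for u.
[w^0] = 1;  [w^1] = -1;  [w^2] = 3/2;  [w^3] = -7/3;  [w^4] = 11/3;  [w^5] = -347/60.

-347*w^5/60 + 11*w^4/3 - 7*w^3/3 + 3*w^2/2 - w + 1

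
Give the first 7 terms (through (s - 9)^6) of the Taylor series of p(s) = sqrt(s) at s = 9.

Apply the Taylor formula c_k = f^(k)(a)/k!.

-7*(s - 9)^6/60466176 + 7*(s - 9)^5/5038848 - 5*(s - 9)^4/279936 + (s - 9)^3/3888 - (s - 9)^2/216 + (s - 9)/6 + 3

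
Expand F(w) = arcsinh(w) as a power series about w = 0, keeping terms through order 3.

-w^3/6 + w

Differentiate repeatedly and evaluate at the center.
[w^0] = 0;  [w^1] = 1;  [w^2] = 0;  [w^3] = -1/6.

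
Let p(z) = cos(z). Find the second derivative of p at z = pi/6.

The coefficient of (z - pi/6)^2 in the expansion is -sqrt(3)/4, so p′′(pi/6) = 2! * (-sqrt(3)/4) = -sqrt(3)/2.

-sqrt(3)/2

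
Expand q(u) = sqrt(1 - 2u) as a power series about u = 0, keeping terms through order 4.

-5*u^4/8 - u^3/2 - u^2/2 - u + 1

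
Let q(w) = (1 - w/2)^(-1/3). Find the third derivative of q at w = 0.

7/54

Differentiate repeatedly and evaluate at the center.
From the series, [w^3] q = 7/324; multiply by 3! = 6 to get 7/54.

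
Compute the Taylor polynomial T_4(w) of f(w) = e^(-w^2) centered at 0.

w^4/2 - w^2 + 1

Apply the Taylor formula c_k = f^(k)(a)/k!.
f(0) = 1
f′(0) = 0
f′′(0) = -2
f′′′(0) = 0
f^(4)(0) = 12
The Taylor polynomial is Σ f^(k)(0)/k! · w^k.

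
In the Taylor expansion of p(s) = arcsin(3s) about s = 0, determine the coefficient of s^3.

9/2

Compute the successive derivatives at the expansion point and divide by k!.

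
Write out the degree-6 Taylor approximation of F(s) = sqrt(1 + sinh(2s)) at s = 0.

-2401*s^6/720 + 241*s^5/120 - 31*s^4/24 + 7*s^3/6 - s^2/2 + s + 1

Plug the Maclaurin series of the inner function into that of the outer and collect terms.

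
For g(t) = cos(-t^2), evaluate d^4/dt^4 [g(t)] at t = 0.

From the series, [t^4] g = -1/2; multiply by 4! = 24 to get -12.

-12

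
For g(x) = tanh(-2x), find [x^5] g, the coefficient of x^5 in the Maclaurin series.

-64/15

Compute the successive derivatives at the expansion point and divide by k!.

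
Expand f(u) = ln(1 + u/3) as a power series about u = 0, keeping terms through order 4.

-u^4/324 + u^3/81 - u^2/18 + u/3

[u^0] = 0;  [u^1] = 1/3;  [u^2] = -1/18;  [u^3] = 1/81;  [u^4] = -1/324.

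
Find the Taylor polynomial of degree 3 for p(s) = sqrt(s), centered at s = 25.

(s - 25)^3/50000 - (s - 25)^2/1000 + (s - 25)/10 + 5

p(25) = 5
p′(25) = 1/10
p′′(25) = -1/500
p′′′(25) = 3/25000
Dividing each by k! gives the coefficients c_0, ..., c_3.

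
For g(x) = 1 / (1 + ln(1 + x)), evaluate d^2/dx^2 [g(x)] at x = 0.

Expand as Σ (-1)^k u^k with u equal to the inner function's series.
The coefficient of x^2 in the expansion is 3/2, so g′′(0) = 2! * (3/2) = 3.

3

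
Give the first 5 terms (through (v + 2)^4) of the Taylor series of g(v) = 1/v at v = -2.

-(v + 2)^4/32 - (v + 2)^3/16 - (v + 2)^2/8 - (v + 2)/4 - 1/2

[(v + 2)^0] = -1/2;  [(v + 2)^1] = -1/4;  [(v + 2)^2] = -1/8;  [(v + 2)^3] = -1/16;  [(v + 2)^4] = -1/32.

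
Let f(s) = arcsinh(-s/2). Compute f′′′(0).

1/8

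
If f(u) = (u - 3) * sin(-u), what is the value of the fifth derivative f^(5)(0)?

3

Multiply each power in the prefactor through the base expansion.
From the series, [u^5] f = 1/40; multiply by 5! = 120 to get 3.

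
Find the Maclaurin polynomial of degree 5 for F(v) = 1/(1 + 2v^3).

1 - 2*v^3

Compute the successive derivatives at the expansion point and divide by k!.
F(0) = 1
F′(0) = 0
F′′(0) = 0
F′′′(0) = -12
F^(4)(0) = 0
F^(5)(0) = 0
The Taylor polynomial is Σ F^(k)(0)/k! · v^k.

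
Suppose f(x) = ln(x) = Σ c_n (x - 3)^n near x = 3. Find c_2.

Use the known series and substitute for the argument.
f(3) = ln(3)
f′(3) = 1/3
f′′(3) = -1/9
Then c_k = f^(k)(3)/k! gives each Taylor coefficient.

-1/18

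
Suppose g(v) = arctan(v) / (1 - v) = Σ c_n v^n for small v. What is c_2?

Multiply the numerator's expansion by the denominator's geometric series.
g(0) = 0
g′(0) = 1
g′′(0) = 2

1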